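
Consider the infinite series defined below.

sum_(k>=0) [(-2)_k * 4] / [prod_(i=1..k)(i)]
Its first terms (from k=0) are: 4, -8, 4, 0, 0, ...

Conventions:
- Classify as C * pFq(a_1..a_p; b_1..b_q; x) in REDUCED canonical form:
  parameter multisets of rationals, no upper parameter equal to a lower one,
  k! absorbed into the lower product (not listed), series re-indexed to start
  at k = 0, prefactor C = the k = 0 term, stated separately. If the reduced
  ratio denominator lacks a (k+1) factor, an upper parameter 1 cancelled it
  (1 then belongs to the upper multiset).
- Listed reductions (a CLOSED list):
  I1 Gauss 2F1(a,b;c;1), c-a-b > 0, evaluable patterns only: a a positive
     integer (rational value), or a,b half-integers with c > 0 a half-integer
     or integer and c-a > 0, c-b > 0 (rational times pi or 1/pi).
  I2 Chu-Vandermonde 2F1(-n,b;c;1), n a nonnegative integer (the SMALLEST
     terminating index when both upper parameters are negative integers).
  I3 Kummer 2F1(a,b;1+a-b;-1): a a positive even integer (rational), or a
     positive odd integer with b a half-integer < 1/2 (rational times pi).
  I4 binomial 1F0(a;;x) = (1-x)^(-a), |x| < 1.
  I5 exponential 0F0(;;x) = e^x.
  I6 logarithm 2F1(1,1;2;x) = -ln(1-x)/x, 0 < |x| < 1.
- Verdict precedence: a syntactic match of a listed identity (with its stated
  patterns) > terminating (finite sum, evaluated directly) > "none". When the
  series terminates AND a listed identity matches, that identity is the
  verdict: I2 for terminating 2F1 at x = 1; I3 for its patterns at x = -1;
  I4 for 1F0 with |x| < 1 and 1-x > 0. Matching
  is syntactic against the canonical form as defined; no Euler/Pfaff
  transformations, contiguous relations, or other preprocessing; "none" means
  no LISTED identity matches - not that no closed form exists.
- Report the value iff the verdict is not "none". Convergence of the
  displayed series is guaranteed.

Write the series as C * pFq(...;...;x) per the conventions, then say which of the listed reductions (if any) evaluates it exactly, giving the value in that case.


Prefactor 4, argument 1: 1F0 with upper {-2} over lower {-}. Verdict: terminating - no listed pattern fits, but -2 in the upper list cuts the series at k = 2; direct evaluation. Its exact value is 0.

Key observation: with t_0 = 4, the product of the first k integers (C = 4, x = 1) is k!.
Adjacent-term ratio: r(k) = 1 * (k-2) / [(k+1)] - rational in k, leading ratio 1; with t_0 = 4, classification follows.


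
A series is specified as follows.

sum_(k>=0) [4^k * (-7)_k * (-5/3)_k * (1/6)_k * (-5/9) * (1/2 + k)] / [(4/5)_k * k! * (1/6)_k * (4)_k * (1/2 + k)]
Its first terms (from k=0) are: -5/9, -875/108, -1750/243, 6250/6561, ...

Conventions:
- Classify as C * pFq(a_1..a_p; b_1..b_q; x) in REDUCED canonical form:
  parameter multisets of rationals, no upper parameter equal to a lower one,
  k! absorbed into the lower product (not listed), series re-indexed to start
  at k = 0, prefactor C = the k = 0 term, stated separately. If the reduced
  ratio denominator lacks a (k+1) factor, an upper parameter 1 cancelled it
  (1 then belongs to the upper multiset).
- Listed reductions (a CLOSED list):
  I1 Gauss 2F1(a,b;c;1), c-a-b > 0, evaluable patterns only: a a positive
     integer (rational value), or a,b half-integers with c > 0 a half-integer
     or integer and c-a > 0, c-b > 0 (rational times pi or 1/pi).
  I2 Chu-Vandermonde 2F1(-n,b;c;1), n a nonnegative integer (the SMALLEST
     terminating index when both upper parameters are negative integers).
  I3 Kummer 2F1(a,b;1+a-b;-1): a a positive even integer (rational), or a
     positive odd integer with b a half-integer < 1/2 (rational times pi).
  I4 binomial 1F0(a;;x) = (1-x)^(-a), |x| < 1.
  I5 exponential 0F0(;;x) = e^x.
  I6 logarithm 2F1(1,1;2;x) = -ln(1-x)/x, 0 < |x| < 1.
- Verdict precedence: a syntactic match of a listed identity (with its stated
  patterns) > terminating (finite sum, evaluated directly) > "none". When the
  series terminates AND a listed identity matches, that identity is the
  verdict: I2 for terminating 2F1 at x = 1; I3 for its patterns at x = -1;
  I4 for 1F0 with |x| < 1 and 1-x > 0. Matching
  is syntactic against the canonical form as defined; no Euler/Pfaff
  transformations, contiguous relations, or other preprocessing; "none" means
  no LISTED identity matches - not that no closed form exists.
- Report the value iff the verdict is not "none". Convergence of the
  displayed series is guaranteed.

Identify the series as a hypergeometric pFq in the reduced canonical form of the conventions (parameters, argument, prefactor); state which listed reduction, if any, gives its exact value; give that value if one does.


x = 4 here; the reduced form reads 2F2, upper {-7, -5/3}, lower {4/5, 4}, C = -5/9. Verdict: terminating. (-7)_k vanishes past k = 7, leaving a 8-term sum, computed directly. Sum: -56721133325615/3763373932332.

Key observation: with t_0 = -5/9, the parameter 1/6 appears in both the upper and lower lists and cancels (alongside the other common factor).
Adjacent-term ratio: r(k) = 4 * (k-7) (k-5/3) / [(k+4/5) (k+4) (k+1)] - rational; roots negated = parameters, x = 4, C = -5/9.


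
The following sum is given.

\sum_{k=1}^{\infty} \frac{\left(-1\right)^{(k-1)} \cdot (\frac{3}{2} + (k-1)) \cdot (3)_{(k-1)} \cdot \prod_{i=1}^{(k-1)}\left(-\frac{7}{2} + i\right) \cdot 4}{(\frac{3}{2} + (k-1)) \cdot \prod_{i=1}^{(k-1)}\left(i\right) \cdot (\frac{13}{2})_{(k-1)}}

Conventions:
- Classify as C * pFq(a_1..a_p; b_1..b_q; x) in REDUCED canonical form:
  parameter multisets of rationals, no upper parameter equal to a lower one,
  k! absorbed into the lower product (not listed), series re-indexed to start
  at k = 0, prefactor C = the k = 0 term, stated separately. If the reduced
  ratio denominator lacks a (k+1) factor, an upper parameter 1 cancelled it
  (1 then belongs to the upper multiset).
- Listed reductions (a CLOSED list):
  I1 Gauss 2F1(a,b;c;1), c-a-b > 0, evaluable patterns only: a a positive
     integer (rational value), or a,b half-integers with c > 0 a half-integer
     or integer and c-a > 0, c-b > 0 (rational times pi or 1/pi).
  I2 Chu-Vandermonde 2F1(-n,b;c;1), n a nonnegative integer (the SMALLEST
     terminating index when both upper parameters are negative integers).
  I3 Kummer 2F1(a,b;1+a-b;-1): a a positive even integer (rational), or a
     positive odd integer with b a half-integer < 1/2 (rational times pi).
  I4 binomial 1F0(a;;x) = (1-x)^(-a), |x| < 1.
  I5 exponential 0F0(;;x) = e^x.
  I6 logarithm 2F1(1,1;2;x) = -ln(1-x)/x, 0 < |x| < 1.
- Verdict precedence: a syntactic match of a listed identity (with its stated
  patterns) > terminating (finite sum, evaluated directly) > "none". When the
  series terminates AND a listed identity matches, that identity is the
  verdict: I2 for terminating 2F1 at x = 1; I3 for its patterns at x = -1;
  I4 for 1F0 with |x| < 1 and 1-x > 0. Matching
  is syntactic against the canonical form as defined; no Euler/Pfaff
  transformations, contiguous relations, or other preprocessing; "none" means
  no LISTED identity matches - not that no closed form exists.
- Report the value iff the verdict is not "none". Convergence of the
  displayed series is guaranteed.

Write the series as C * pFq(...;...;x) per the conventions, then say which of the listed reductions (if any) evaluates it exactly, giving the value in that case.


Structural cue: x = -1 and striking the common factor k + 3/2 reduces the term (C = 4, x = -1).
Adjacent-term ratio: r(k) = -1 * (k-\frac{5}{2}) (k+3) / [(k+\frac{13}{2}) (k+1)] ; factor over Q: parameters, x = -1, and C = 4.

x = -1 here; the reduced form reads 2F1, upper {-\frac{5}{2}, 3}, lower {\frac{13}{2}}, C = 4. Verdict: Kummer's theorem (I3) matches (x = -1; c = \frac{13}{2} equals 1+a-b for upper {-\frac{5}{2}, 3}: listed pattern). Value: \frac{3465}{1024} \cdot \pi.


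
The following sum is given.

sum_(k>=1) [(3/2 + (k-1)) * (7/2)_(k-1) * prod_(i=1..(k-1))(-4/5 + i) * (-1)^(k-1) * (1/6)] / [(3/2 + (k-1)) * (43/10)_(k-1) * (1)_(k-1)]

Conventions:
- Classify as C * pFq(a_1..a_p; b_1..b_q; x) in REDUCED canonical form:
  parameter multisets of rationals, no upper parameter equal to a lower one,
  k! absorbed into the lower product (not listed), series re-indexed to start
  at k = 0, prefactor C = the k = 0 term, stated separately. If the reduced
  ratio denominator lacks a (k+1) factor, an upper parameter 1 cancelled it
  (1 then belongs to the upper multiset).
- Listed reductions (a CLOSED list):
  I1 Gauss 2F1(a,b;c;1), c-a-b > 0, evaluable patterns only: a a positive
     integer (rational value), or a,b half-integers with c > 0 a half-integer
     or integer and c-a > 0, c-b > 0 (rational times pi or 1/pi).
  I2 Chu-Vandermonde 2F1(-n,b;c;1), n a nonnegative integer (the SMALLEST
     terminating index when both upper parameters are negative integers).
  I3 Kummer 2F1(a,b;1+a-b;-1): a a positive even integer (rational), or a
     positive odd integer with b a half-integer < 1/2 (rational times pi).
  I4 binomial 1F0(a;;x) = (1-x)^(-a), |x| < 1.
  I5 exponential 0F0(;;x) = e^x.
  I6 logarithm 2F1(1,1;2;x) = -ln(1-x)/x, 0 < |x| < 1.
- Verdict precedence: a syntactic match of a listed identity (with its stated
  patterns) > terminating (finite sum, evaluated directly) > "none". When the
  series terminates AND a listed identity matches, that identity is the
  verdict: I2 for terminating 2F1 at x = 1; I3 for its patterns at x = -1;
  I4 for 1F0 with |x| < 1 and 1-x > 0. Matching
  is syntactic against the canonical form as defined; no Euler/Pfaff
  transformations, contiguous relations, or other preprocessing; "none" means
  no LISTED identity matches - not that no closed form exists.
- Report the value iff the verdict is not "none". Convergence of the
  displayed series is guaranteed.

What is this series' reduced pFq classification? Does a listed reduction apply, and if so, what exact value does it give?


At argument -1: a 2F1 with upper {1/5, 7/2}, lower {43/10}, scaled by C = 1/6. Verdict: none. A 2F1 with upper {1/5, 7/2} fits none of I1-I6 at x = -1; the sum runs forever.

Structural cue: t_0 being 1/6, the factor k + 3/2 cancels (top and bottom), leaving C = 1/6.
Term ratio: r(k) = (-1) * (k+1/5) (k+7/2) / [(k+43/10) (k+1)] - poly over poly, x = (-1) from leading terms; C = 1/6 at k = 0.


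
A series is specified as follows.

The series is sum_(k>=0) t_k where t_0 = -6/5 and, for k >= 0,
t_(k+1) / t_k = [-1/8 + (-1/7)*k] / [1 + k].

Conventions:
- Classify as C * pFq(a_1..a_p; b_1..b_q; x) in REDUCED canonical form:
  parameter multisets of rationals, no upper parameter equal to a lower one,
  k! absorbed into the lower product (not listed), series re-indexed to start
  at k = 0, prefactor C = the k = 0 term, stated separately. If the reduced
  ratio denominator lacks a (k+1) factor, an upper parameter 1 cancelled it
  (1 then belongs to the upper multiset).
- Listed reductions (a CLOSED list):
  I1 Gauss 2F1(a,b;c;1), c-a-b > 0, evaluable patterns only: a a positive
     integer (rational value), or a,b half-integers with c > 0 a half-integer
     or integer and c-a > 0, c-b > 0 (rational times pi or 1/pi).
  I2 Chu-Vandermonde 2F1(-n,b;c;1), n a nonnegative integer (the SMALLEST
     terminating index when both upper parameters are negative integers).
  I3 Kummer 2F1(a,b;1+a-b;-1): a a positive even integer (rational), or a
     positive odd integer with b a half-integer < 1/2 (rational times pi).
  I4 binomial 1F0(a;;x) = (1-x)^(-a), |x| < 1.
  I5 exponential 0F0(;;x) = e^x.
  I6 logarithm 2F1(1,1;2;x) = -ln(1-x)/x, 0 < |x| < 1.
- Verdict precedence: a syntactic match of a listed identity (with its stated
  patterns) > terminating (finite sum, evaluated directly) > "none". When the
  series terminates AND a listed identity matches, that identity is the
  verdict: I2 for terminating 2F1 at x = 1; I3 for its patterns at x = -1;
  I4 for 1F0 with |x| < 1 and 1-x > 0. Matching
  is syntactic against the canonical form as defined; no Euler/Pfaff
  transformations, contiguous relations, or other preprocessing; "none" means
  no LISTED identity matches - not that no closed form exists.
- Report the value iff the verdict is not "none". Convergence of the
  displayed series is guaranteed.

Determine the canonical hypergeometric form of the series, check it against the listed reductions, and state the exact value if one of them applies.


Canonical form: C = -6/5 times 1F0 with upper {7/8}, lower {-}, x = -1/7. Verdict: the I4 binomial reduction matches (the 1F0 binomial series: exponent -7/8, x = -1/7). Hence: (-6/5) * (8/7)^(-7/8).

The tell: with t_0 = -6/5, factor the ratio over Q (prefactor -6/5): negated roots = parameters.
Step ratio: r(k) = (-1/7) * (k+7/8) / [(k+1)] - rational in k. x = (-1/7); t_0 = -6/5; negate the roots.


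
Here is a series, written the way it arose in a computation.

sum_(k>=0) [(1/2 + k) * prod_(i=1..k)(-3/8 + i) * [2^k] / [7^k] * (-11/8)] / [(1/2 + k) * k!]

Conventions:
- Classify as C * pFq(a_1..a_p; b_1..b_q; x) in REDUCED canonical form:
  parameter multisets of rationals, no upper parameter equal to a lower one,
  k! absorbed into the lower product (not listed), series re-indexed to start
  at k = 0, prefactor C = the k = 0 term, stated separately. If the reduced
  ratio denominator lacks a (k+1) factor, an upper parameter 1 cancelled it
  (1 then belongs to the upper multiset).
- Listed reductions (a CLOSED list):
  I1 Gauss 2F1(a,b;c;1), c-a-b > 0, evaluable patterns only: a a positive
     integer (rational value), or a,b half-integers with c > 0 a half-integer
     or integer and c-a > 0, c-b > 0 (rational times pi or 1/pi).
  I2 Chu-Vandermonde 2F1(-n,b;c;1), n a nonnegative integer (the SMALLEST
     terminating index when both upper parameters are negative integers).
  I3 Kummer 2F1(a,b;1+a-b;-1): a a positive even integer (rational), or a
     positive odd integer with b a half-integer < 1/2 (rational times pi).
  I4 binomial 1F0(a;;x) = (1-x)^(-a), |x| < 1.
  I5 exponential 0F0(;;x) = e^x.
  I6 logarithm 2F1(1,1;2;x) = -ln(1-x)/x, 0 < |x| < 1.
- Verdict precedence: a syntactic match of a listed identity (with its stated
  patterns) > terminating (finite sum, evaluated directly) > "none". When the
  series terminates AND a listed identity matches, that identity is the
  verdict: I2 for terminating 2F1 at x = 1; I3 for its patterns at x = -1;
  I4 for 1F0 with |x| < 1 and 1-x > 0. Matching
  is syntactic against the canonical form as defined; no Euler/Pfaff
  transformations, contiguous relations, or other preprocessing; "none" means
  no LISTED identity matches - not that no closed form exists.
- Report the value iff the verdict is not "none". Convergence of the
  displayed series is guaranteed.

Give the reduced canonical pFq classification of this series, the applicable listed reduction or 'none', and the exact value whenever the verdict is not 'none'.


Prefactor -11/8, argument 2/7: 1F0 with upper {5/8} over lower {-}. Verdict (x = 2/7): binomial (I4) applies (the 1F0 binomial series: exponent -5/8, x = 2/7). Sum: (-11/8) * (5/7)^(-5/8).

Key observation: t_0 = -11/8 here, and the running product (C = -11/8) telescopes to a rising factorial.
Adjacent-term ratio: r(k) = (2/7) * (k+5/8) / [(k+1)] ; factor over Q: parameters, x = (2/7), and C = -11/8.


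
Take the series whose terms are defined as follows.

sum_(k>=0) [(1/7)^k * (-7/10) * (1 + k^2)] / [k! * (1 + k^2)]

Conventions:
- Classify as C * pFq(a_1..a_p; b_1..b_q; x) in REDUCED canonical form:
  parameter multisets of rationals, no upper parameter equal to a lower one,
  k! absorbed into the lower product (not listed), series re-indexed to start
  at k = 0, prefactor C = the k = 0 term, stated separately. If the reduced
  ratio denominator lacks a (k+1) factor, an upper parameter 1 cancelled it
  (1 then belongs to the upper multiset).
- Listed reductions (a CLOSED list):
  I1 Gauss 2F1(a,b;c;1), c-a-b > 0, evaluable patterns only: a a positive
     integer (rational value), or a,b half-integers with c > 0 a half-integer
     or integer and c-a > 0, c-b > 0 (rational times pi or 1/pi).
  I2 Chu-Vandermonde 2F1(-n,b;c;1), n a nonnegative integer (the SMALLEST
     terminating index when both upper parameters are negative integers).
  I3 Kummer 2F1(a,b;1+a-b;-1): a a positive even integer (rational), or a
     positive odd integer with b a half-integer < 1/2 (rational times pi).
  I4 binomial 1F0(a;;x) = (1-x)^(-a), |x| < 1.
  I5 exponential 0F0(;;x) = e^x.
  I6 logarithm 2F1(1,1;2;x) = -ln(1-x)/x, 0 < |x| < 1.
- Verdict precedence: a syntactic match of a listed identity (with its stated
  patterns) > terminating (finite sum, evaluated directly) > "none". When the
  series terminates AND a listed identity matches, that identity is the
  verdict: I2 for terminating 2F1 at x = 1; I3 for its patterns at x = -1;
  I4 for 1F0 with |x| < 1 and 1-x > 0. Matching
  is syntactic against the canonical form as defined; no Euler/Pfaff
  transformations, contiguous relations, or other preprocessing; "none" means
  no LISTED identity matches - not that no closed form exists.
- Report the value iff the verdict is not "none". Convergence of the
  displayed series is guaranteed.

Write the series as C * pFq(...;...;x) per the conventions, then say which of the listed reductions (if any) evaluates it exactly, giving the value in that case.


At argument 1/7: a 0F0 with upper {-}, lower {-}, scaled by C = -7/10. Verdict: the exponential series (I5) fires (the 0F0 exponential series at x = 1/7). Value: (-7/10) * e^(1/7).

First insight: t_0 = -7/10 here, and the factor k^2 + 1 cancels (top and bottom), leaving C = -7/10, x = 1/7.
Step ratio: r(k) = (1/7) * 1 / [(k+1)] - rational; roots negated = parameters, x = (1/7), C = -7/10.


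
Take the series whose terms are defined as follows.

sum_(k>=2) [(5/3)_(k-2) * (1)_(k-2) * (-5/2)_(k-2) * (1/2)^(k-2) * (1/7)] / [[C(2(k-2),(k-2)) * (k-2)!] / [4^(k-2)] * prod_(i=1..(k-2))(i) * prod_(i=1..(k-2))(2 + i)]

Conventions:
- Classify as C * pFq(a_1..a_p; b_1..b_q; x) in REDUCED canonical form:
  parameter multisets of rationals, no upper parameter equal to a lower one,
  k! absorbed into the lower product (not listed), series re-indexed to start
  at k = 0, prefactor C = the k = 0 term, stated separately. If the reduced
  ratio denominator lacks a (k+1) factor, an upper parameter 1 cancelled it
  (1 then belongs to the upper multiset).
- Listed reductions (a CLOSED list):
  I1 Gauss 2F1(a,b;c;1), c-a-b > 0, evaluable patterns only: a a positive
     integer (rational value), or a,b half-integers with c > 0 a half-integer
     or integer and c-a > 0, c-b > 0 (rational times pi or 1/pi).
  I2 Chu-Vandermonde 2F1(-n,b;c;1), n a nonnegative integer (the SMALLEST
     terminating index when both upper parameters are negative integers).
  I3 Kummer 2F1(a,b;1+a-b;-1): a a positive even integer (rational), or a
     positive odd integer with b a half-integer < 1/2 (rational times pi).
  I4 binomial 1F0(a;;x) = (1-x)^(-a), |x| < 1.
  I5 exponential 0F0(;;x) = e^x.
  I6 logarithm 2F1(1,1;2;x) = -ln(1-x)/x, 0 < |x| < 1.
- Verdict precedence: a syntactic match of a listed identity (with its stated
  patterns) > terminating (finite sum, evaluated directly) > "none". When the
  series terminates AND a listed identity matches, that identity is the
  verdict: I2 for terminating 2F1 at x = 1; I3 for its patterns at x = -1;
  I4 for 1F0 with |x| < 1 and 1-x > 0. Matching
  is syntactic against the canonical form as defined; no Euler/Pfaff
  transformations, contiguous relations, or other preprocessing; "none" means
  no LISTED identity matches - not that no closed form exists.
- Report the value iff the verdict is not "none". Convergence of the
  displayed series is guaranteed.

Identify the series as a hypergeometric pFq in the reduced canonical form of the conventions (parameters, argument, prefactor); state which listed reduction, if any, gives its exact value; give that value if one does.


Classification (C = 1/7): 3F2 with upper {-5/2, 1, 5/3}, lower {1/2, 3}, argument x = 1/2. Verdict: no listed reduction: x = 1/2 and upper {-5/2, 1, 5/3} fail every I1-I6 pattern.

The tell: from the first term 1/7: the lower central binomial (C = 1/7) hides (1/2)_k.
Adjacent-term ratio: r(k) = (1/2) * (k-5/2) (k+1) (k+5/3) / [(k+1/2) (k+3) (k+1)] - rational in k, leading ratio (1/2); with t_0 = 1/7, classification follows.


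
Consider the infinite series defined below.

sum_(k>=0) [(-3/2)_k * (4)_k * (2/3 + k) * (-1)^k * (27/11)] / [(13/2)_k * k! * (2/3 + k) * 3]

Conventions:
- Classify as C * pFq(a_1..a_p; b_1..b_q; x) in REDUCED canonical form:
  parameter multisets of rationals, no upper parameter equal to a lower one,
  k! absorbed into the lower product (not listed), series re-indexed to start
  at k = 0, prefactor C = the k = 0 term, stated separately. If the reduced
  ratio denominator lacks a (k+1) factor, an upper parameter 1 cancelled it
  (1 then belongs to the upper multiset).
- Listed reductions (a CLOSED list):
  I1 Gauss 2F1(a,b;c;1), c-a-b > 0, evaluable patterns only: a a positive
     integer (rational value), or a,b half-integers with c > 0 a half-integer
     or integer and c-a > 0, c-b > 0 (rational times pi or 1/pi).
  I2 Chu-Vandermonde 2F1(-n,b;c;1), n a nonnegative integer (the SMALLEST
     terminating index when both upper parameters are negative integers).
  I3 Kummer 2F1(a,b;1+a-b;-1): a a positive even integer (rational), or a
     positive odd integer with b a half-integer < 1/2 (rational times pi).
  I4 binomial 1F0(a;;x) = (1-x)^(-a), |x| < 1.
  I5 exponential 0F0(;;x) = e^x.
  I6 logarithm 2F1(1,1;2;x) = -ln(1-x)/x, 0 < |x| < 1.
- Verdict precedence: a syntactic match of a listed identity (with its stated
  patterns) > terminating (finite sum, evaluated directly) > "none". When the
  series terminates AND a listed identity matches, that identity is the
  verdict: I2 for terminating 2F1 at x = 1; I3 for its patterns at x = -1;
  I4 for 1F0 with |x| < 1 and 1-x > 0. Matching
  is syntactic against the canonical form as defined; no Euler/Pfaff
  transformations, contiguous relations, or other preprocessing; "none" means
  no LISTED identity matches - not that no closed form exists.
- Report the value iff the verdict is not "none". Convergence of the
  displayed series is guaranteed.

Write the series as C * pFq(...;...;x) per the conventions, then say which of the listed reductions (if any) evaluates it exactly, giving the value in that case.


This is 9/11 * 2F1(-3/2, 4; 13/2; -1) in reduced canonical form. Verdict: this is Kummer (I3) (x = -1; c = 13/2 equals 1+a-b for upper {-3/2, 4}: listed pattern). Value: 27/16.

Structural cue: t_0 = 9/11 here, and striking the common factor k + 2/3 reduces the term (C = 9/11).
Consecutive-term ratio: r(k) = (-1) * (k-3/2) (k+4) / [(k+13/2) (k+1)] - rational; roots negated = parameters, x = (-1), C = 9/11.


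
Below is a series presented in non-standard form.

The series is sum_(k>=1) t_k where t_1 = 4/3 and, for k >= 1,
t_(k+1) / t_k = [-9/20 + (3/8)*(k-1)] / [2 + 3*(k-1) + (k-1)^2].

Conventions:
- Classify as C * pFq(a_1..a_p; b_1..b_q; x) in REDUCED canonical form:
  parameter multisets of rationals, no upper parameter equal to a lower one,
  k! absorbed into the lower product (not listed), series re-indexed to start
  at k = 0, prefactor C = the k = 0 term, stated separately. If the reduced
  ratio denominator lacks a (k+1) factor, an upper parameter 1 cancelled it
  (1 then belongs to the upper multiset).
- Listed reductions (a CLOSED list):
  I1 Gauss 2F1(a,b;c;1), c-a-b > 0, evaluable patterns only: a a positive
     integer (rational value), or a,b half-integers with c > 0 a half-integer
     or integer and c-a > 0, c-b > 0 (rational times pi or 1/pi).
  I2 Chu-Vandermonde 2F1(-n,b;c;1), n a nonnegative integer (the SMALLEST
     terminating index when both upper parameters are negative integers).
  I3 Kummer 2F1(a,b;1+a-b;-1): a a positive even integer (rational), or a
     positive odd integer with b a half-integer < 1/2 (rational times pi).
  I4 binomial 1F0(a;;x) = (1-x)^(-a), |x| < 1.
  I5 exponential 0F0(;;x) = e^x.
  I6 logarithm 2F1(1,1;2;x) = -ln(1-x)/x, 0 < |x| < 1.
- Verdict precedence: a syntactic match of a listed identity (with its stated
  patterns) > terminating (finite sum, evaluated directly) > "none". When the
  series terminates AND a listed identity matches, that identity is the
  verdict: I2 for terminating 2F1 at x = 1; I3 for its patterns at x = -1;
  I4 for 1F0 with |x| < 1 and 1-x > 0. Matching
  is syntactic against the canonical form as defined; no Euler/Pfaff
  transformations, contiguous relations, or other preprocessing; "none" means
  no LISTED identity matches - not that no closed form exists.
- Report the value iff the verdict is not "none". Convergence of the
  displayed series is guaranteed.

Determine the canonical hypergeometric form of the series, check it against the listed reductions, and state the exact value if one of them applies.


Key step: x = (3/8) and the expanded ratio factors over Q; C = 4/3, roots give parameters.
Ratio: r(k) = (3/8) * (k-6/5) / [(k+2) (k+1)] - rational; roots negated = parameters, x = (3/8), C = 4/3.

With C = 4/3: the canonical form is 1F1(-6/5; 2; 3/8). Verdict: none - at argument 3/8 the multisets {-6/5} ; {2} match no listed identity.


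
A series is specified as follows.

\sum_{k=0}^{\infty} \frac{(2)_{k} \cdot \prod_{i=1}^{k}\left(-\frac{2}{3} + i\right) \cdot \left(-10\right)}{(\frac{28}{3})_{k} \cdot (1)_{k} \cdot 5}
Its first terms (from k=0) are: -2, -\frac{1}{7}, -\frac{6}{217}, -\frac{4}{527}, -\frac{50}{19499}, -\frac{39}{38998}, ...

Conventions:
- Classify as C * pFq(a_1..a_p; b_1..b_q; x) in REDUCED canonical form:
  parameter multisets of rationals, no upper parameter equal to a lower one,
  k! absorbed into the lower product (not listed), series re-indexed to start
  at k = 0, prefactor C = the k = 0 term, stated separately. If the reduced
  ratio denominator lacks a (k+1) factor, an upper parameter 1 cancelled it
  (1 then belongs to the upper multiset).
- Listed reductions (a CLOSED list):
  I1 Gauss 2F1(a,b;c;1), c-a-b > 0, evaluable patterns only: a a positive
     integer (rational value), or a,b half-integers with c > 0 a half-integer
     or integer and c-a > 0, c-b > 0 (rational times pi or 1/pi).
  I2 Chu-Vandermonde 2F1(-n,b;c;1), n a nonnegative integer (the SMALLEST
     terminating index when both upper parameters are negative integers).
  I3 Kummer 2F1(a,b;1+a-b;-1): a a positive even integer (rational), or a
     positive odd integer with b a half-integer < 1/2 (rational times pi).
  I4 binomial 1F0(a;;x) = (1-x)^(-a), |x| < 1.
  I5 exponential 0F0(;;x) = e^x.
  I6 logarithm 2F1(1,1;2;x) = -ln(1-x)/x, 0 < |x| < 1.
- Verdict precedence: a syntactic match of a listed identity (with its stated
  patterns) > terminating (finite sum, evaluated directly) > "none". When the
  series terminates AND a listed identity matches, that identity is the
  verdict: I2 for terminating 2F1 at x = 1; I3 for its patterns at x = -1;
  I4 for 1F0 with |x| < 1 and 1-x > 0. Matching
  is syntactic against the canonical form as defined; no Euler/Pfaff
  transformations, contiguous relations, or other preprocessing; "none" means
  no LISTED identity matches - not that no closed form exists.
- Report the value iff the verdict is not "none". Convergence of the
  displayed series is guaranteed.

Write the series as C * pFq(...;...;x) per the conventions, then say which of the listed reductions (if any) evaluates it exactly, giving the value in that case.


Prefactor -2, argument 1: 2F1 with upper {\frac{1}{3}, 2} over lower {\frac{28}{3}}. Verdict at x = 1: the Gauss summation I1 matches (x = 1: the Gamma ratio telescopes since c-a-b = 7 > 0 and a = 2 in Z>0). Exact value: -\frac{275}{126}.

Structural cue: t_0 being -2, the constant factors (prefactor -2) combine into one prefactor.
Term ratio: r(k) = 1 * (k+\frac{1}{3}) (k+2) / [(k+\frac{28}{3}) (k+1)] - rational in k. x = 1; t_0 = -2; negate the roots.


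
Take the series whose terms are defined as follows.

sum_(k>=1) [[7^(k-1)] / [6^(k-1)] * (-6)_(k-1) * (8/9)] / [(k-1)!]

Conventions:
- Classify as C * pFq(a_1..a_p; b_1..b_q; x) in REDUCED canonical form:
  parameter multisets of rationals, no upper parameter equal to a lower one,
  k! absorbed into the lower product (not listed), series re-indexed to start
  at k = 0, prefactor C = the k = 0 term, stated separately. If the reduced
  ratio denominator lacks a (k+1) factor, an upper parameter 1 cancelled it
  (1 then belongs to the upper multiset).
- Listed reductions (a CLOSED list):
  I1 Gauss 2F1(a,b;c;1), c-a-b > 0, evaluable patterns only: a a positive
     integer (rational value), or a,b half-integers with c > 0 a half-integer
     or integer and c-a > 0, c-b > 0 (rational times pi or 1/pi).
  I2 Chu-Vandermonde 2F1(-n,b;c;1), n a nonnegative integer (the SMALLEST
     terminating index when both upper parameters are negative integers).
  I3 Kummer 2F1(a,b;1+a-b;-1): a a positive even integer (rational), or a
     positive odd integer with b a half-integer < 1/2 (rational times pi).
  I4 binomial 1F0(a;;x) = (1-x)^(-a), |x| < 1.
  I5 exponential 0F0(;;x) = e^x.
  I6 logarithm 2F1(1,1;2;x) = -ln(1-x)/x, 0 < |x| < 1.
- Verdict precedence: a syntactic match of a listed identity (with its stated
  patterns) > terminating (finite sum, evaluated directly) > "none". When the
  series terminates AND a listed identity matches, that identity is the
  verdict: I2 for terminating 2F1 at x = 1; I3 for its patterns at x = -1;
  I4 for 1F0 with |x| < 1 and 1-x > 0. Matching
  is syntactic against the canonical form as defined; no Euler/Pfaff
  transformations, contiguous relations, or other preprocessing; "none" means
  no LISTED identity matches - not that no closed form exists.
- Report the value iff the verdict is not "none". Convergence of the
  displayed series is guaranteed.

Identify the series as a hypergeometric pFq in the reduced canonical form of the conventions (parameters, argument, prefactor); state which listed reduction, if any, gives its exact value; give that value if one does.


This is 8/9 * 1F0(-6; -; 7/6) in reduced canonical form. Verdict: terminating - upper -6 stops the sum at k = 6; the 7 terms are added exactly. Exact value: 1/52488.

First insight: with t_0 = 8/9, the two geometric factors (C = 8/9, x = 7/6) combine into one argument.
Step ratio: r(k) = (7/6) * (k-6) / [(k+1)] - rational in k. x = (7/6); t_0 = 8/9; negate the roots.


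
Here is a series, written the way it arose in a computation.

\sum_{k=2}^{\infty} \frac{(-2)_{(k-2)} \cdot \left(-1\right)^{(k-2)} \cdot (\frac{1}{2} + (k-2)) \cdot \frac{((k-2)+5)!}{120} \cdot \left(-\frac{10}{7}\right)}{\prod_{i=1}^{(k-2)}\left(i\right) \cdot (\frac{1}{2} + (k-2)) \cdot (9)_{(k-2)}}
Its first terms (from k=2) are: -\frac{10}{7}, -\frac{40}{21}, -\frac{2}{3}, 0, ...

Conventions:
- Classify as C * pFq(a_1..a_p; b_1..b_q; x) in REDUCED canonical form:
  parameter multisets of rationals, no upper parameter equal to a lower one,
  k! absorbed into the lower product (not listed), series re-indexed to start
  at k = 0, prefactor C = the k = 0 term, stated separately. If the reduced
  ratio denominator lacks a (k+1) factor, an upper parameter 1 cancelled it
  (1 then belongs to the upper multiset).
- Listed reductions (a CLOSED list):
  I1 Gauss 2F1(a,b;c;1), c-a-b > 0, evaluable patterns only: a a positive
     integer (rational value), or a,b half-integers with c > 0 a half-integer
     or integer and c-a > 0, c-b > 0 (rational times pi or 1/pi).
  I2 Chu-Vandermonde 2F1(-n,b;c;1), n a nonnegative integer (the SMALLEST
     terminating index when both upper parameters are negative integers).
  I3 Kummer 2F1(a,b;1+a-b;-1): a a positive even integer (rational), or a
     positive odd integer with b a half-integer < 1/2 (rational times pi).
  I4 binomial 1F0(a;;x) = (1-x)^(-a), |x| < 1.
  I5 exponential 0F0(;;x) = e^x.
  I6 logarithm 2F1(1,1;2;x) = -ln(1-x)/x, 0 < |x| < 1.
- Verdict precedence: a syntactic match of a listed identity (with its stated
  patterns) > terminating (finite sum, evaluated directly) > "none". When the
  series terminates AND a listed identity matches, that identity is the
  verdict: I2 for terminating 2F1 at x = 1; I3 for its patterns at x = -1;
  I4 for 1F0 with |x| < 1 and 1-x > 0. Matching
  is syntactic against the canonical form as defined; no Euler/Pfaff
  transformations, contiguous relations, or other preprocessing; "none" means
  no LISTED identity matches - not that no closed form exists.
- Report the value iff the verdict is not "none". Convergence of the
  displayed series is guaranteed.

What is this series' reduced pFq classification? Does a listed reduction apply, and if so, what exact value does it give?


The tell: x = -1 and k + 1/2 divides numerator and denominator alike; C = -10/7, x = -1 after cancelling.
Ratio: r(k) = -1 * (k-2) (k+6) / [(k+9) (k+1)] - rational in k, leading ratio -1; with t_0 = -\frac{10}{7}, classification follows.

The series (x = -1) is 2F1: upper {-2, 6}, lower {9}, prefactor -\frac{10}{7}. Verdict at x = -1: Kummer's theorem (I3) matches (x = -1; c = 9 equals 1+a-b for upper {-2, 6}: listed pattern). Value: -4.


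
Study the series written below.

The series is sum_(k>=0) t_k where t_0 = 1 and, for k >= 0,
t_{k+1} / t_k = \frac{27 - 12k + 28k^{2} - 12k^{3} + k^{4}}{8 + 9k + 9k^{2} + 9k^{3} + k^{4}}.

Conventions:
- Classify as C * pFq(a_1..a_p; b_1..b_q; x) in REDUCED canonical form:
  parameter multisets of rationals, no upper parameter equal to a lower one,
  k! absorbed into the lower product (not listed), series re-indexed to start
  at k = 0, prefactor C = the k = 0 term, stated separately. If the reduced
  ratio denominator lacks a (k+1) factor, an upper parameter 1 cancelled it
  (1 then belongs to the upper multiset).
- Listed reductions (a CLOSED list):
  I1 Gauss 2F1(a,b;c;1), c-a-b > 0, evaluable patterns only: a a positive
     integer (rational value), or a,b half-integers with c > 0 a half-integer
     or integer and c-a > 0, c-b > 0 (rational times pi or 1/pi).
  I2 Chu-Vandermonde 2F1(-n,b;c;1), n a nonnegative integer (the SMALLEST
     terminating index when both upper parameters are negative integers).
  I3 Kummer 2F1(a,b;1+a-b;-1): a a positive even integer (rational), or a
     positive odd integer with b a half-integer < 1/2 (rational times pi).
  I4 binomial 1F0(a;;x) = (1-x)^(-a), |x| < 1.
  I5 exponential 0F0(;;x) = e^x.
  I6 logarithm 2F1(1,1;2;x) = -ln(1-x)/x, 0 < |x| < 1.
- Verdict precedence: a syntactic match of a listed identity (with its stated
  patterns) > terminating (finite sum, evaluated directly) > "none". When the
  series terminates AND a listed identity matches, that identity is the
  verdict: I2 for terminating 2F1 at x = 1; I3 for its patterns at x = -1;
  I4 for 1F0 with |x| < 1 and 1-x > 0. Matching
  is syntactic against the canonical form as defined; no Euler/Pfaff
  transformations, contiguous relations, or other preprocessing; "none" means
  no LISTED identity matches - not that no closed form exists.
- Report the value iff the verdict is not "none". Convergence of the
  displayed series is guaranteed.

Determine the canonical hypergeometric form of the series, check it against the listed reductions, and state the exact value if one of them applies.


Reduced: x = 1, 2F1, upper = {-9, -3}, lower = {8}, C = 1. Verdict: this is the Chu-Vandermonde identity I2 (terminating 2F1 at x = 1 with n = 3, b = -9, c = 8). Hence: \frac{323}{40}.

Key step: t_0 being 1, cancel k^2 + 1 from the displayed ratio first; then C = 1.
Adjacent-term ratio: r(k) = 1 * (k-9) (k-3) / [(k+8) (k+1)] - rational in k. x = 1; t_0 = 1; negate the roots.


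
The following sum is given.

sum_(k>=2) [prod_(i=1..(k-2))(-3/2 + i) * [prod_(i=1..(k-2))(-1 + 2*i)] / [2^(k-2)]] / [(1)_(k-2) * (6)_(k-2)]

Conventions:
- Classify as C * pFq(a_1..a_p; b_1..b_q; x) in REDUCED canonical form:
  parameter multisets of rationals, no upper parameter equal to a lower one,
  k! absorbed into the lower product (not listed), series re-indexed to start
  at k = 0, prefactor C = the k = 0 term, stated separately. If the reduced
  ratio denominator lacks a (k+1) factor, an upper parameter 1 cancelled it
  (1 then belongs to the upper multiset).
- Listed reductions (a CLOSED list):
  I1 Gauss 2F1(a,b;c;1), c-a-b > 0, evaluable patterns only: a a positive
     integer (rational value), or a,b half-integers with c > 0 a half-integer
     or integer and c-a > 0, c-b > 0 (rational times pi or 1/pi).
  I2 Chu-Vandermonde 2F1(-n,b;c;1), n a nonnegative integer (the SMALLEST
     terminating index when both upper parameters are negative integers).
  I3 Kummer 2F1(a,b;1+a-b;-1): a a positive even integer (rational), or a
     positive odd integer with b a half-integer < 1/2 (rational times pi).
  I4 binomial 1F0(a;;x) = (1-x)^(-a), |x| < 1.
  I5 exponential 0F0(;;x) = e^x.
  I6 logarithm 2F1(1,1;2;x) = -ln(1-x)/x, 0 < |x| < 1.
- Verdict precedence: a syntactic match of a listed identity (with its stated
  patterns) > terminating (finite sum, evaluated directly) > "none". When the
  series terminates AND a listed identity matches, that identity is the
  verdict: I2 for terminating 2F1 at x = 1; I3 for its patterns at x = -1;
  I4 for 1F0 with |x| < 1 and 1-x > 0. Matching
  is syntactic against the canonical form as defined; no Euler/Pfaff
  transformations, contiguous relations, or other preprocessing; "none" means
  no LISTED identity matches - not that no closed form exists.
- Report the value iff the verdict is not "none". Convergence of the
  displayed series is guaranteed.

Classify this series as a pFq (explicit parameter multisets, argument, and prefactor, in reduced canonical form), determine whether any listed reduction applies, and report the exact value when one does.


The series (x = 1) is 2F1: upper {-1/2, 1/2}, lower {6}, prefactor 1. Verdict: Gauss's theorem I1 (half-integer case) applies (x = 1; upper {-1/2, 1/2} half-integers, c = 6 in the evaluable pattern). Exact value: (131072/43659) / pi.

Key observation: from the first term 1: (1)_k (prefactor 1) is k! itself.
Adjacent-term ratio: r(k) = 1 * (k-1/2) (k+1/2) / [(k+6) (k+1)] ; factor over Q: parameters, x = 1, and C = 1.


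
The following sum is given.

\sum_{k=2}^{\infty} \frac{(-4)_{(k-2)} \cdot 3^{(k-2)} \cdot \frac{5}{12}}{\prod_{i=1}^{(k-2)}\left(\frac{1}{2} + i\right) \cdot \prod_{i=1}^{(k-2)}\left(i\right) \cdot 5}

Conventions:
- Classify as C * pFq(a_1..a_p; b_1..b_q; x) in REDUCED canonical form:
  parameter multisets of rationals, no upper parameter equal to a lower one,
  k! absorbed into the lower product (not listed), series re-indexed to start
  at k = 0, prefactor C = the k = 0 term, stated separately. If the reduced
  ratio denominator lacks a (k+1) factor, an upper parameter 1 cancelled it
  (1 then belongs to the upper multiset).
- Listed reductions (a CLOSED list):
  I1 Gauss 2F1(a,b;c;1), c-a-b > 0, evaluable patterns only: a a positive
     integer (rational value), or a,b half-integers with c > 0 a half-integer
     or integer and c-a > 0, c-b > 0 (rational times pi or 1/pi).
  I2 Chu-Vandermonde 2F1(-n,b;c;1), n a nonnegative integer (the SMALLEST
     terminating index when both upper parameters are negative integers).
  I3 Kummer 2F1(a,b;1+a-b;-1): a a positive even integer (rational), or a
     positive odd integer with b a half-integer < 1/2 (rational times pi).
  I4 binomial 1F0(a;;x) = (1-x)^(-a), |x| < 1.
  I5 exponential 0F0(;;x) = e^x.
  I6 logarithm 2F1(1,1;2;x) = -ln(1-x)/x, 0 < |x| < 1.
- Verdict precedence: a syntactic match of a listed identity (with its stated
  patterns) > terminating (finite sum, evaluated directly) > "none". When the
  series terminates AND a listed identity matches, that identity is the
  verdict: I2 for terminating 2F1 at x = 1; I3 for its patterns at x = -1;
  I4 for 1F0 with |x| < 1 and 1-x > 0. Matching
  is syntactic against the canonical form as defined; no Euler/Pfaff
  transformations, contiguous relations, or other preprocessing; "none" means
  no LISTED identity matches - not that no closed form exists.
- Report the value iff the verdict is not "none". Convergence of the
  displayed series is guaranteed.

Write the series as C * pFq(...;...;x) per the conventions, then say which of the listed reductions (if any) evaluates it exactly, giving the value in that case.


Key observation: t_0 being \frac{1}{12}, the product of the first k integers (C = 1/12) is k!.
Term ratio: r(k) = 3 * (k-4) / [(k+\frac{3}{2}) (k+1)] - rational in k, leading ratio 3; with t_0 = \frac{1}{12}, classification follows.

With C = \frac{1}{12}: the canonical form is 1F1(-4; \frac{3}{2}; 3). Verdict: terminating - upper -4 stops the sum at k = 4; the 5 terms are added exactly. Sum: \frac{19}{420}.
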